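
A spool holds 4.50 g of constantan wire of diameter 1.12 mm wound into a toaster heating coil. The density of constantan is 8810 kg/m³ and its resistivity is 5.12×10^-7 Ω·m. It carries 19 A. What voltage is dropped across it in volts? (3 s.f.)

A = π(d/2)² = π(5.6000e-04 m)² = 9.8520e-07 m²
L = m/(density·A) = 0.0045/(8810×9.8520e-07) = 0.5185 m
R = ρL/A = (5.12×10^-7)(0.5185)/(9.8520e-07) = 0.2694 Ω
V = IR = 19 × 0.2694 = 5.12 V

5.12 V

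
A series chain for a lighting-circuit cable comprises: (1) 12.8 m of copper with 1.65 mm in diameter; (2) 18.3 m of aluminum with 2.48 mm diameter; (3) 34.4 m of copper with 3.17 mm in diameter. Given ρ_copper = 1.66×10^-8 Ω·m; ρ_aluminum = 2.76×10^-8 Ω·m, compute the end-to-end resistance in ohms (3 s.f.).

Seg 1: A = π(d/2)² = π(8.2500e-04 m)² = 2.138e-06 m²
R_1 = (1.66×10^-8)(12.8)/(2.138e-06) = 0.09937 Ω
Seg 2: A = π(d/2)² = π(1.2400e-03 m)² = 4.831e-06 m²
R_2 = (2.76×10^-8)(18.3)/(4.831e-06) = 0.1046 Ω
Seg 3: A = π(d/2)² = π(1.5850e-03 m)² = 7.892e-06 m²
R_3 = (1.66×10^-8)(34.4)/(7.892e-06) = 0.07235 Ω
R_total = R_1 + R_2 + R_3 = 0.276 Ω

0.276 Ω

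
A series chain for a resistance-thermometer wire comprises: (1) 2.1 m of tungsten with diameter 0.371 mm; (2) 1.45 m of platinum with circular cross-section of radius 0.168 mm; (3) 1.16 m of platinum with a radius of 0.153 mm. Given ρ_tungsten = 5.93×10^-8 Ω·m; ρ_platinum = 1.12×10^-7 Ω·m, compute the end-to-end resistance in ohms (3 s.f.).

Seg 1: A = π(d/2)² = π(1.8550e-04 m)² = 1.081e-07 m²
R_1 = (5.93×10^-8)(2.1)/(1.081e-07) = 1.152 Ω
Seg 2: A = πr² = π(1.6800e-04 m)² = 8.867e-08 m²
R_2 = (1.12×10^-7)(1.45)/(8.867e-08) = 1.832 Ω
Seg 3: A = πr² = π(1.5300e-04 m)² = 7.354e-08 m²
R_3 = (1.12×10^-7)(1.16)/(7.354e-08) = 1.767 Ω
R_total = R_1 + R_2 + R_3 = 4.75 Ω

4.75 Ω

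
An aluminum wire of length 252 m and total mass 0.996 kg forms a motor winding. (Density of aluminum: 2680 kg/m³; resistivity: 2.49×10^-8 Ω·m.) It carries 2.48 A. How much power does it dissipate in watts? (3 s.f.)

26.2 W

A = m/(density·L) = 0.996/(2680×252) = 1.4748e-06 m²
R = ρL/A = (2.49×10^-8)(252)/(1.4748e-06) = 4.255 Ω
P = I²R = (2.48)² × 4.255 = 26.2 W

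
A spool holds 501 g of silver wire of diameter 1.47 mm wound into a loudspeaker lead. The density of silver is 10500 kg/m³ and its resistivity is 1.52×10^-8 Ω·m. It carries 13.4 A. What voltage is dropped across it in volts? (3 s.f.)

3.37 V

A = π(d/2)² = π(7.3500e-04 m)² = 1.6972e-06 m²
L = m/(density·A) = 0.501/(10500×1.6972e-06) = 28.11 m
R = ρL/A = (1.52×10^-8)(28.11)/(1.6972e-06) = 0.2518 Ω
V = IR = 13.4 × 0.2518 = 3.37 V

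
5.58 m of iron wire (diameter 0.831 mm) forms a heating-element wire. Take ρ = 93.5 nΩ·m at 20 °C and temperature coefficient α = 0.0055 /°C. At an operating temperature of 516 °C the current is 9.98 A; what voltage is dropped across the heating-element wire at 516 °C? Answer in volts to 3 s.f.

ρ = 93.5 nΩ·m = 9.35×10^-8 Ω·m
A = π(d/2)² = π(4.1550e-04 m)² = 5.424e-07 m²
R₍20₎ = ρL/A = (9.35×10^-8)(5.58)/(5.424e-07) = 0.962 Ω
R₍516₎ = R₍20₎(1 + αΔT) = 0.962 × (1 + 0.0055×496) = 3.586 Ω
V = IR = 9.98 × 3.586 = 35.8 V

35.8 V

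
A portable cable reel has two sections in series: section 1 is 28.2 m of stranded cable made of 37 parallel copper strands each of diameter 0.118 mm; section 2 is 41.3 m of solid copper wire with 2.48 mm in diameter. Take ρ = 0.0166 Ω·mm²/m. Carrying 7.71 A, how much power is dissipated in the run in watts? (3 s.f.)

77.2 W

ρ = 0.0166 Ω·mm²/m = 1.66×10^-8 Ω·m
Section 1: A_strand = π(5.9000e-05)² = 1.094e-08 m²; R₁ = ρL/(N·A_s) = (1.66×10^-8)(28.2)/(37×1.094e-08) = 1.157 Ω
Section 2: A = π(d/2)² = π(1.2400e-03 m)² = 4.831e-06 m²
R₂ = (1.66×10^-8)(41.3)/(4.831e-06) = 0.1419 Ω
R = R₁ + R₂ = 1.299 Ω
P = I²R = (7.71)² × 1.299 = 77.2 W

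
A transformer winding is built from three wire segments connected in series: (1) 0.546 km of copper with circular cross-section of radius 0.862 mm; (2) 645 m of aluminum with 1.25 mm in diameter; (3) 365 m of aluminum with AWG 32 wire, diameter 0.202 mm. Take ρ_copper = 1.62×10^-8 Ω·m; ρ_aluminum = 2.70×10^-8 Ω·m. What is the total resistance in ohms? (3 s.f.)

325 Ω

Seg 1: A = πr² = π(8.6200e-04 m)² = 2.334e-06 m²
R_1 = (1.62×10^-8)(546)/(2.334e-06) = 3.789 Ω
Seg 2: A = π(d/2)² = π(6.2500e-04 m)² = 1.227e-06 m²
R_2 = (2.70×10^-8)(645)/(1.227e-06) = 14.19 Ω
Seg 3: A = π(0.202/2 mm)² = π(1.0100e-04 m)² = 3.205e-08 m²
R_3 = (2.70×10^-8)(365)/(3.205e-08) = 307.5 Ω
R_total = R_1 + R_2 + R_3 = 325 Ω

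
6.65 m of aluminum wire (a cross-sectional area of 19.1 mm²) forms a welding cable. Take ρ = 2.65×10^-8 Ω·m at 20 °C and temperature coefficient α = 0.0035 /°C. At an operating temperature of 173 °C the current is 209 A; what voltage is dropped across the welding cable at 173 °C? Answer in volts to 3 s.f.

A = 19.1 mm² = 1.910e-05 m²
R₍20₎ = ρL/A = (2.65×10^-8)(6.65)/(1.910e-05) = 0.009226 Ω
R₍173₎ = R₍20₎(1 + αΔT) = 0.009226 × (1 + 0.0035×153) = 0.01417 Ω
V = IR = 209 × 0.01417 = 2.96 V

2.96 V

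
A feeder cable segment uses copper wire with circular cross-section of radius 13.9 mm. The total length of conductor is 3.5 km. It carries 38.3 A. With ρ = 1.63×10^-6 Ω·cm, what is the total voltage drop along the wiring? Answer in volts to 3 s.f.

3.60 V

ρ = 1.63×10^-6 Ω·cm = 1.63×10^-8 Ω·m
A = πr² = π(1.3900e-02 m)² = 6.070e-04 m²
R = ρL/A = (1.63×10^-8)(3500)/(6.070e-04) = 0.09399 Ω
V = IR = 38.3 × 0.09399 = 3.60 V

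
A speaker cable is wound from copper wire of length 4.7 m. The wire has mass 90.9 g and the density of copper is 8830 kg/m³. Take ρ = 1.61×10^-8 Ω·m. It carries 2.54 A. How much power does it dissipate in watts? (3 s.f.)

A = m/(density·L) = 0.0909/(8830×4.7) = 2.1903e-06 m²
R = ρL/A = (1.61×10^-8)(4.7)/(2.1903e-06) = 0.03455 Ω
P = I²R = (2.54)² × 0.03455 = 0.223 W

0.223 W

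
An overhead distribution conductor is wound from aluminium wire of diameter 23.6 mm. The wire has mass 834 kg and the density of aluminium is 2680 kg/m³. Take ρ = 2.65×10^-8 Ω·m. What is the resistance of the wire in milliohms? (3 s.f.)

A = π(d/2)² = π(1.1800e-02 m)² = 4.3744e-04 m²
L = m/(density·A) = 834/(2680×4.3744e-04) = 711.4 m
R = ρL/A = (2.65×10^-8)(711.4)/(4.3744e-04) = 43.1 mΩ

43.1 mΩ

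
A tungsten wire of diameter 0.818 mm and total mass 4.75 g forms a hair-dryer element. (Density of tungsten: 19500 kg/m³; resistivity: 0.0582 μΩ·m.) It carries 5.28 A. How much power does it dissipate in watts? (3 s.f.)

1.43 W

ρ = 0.0582 μΩ·m = 5.82×10^-8 Ω·m
A = π(d/2)² = π(4.0900e-04 m)² = 5.2553e-07 m²
L = m/(density·A) = 0.00475/(19500×5.2553e-07) = 0.4635 m
R = ρL/A = (5.82×10^-8)(0.4635)/(5.2553e-07) = 0.05133 Ω
P = I²R = (5.28)² × 0.05133 = 1.43 W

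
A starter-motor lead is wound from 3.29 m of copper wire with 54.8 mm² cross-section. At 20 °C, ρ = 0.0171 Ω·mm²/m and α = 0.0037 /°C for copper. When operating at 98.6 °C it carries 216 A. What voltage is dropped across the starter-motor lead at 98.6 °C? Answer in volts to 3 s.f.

ρ = 0.0171 Ω·mm²/m = 1.71×10^-8 Ω·m
A = 54.8 mm² = 5.480e-05 m²
R₍20₎ = ρL/A = (1.71×10^-8)(3.29)/(5.480e-05) = 0.001027 Ω
R₍98.6₎ = R₍20₎(1 + αΔT) = 0.001027 × (1 + 0.0037×78.6) = 0.001325 Ω
V = IR = 216 × 0.001325 = 0.286 V

0.286 V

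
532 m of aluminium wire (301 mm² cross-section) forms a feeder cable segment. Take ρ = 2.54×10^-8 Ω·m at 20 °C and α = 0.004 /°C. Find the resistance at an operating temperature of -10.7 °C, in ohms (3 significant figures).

A = 301 mm² = 3.010e-04 m²
R₍20°C₎ = ρL/A = (2.54×10^-8)(532)/(3.010e-04) = 0.04489 Ω
R = R₀(1 + αΔT) = 0.04489(1 + 0.004×-30.7) = 0.0394 Ω

0.0394 Ω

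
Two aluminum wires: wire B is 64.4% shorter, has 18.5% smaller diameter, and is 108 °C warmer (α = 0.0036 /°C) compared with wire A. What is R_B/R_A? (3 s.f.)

R ∝ ρL/d² with ρ ∝ (1+αΔT), so R_B/R_A = (1 − 64.4/100) × (1 − 18.5/100)⁻² × (1 + 0.0036×108)
= 0.356 × 1.506 × 1.389 = 0.744

0.744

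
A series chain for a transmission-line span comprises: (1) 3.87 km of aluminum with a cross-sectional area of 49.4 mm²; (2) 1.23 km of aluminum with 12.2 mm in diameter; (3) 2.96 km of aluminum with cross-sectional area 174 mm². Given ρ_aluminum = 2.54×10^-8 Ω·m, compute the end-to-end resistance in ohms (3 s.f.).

Seg 1: A = 49.4 mm² = 4.940e-05 m²
R_1 = (2.54×10^-8)(3870)/(4.940e-05) = 1.99 Ω
Seg 2: A = π(d/2)² = π(6.1000e-03 m)² = 1.169e-04 m²
R_2 = (2.54×10^-8)(1230)/(1.169e-04) = 0.2673 Ω
Seg 3: A = 174 mm² = 1.740e-04 m²
R_3 = (2.54×10^-8)(2960)/(1.740e-04) = 0.4321 Ω
R_total = R_1 + R_2 + R_3 = 2.69 Ω

2.69 Ω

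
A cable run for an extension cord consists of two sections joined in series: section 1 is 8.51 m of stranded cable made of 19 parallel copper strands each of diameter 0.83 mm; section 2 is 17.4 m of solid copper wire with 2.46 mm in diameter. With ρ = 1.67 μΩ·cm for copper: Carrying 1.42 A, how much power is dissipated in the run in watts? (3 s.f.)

ρ = 1.67 μΩ·cm = 1.67×10^-8 Ω·m
Section 1: A_strand = π(4.1500e-04)² = 5.411e-07 m²; R₁ = ρL/(N·A_s) = (1.67×10^-8)(8.51)/(19×5.411e-07) = 0.01382 Ω
Section 2: A = π(d/2)² = π(1.2300e-03 m)² = 4.753e-06 m²
R₂ = (1.67×10^-8)(17.4)/(4.753e-06) = 0.06114 Ω
R = R₁ + R₂ = 0.07496 Ω
P = I²R = (1.42)² × 0.07496 = 0.151 W

0.151 W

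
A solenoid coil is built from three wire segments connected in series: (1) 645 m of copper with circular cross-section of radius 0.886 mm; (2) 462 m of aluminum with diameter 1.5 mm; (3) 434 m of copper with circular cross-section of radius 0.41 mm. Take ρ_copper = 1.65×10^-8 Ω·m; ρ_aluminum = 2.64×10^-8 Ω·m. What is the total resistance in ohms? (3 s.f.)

24.8 Ω

Seg 1: A = πr² = π(8.8600e-04 m)² = 2.466e-06 m²
R_1 = (1.65×10^-8)(645)/(2.466e-06) = 4.315 Ω
Seg 2: A = π(d/2)² = π(7.5000e-04 m)² = 1.767e-06 m²
R_2 = (2.64×10^-8)(462)/(1.767e-06) = 6.902 Ω
Seg 3: A = πr² = π(4.1000e-04 m)² = 5.281e-07 m²
R_3 = (1.65×10^-8)(434)/(5.281e-07) = 13.56 Ω
R_total = R_1 + R_2 + R_3 = 24.8 Ω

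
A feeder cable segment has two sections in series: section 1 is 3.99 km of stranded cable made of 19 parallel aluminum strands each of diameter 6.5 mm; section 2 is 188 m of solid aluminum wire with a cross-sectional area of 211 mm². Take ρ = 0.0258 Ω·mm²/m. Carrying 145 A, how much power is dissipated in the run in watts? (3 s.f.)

ρ = 0.0258 Ω·mm²/m = 2.58×10^-8 Ω·m
Section 1: A_strand = π(3.2500e-03)² = 3.318e-05 m²; R₁ = ρL/(N·A_s) = (2.58×10^-8)(3990)/(19×3.318e-05) = 0.1633 Ω
Section 2: A = 211 mm² = 2.110e-04 m²
R₂ = (2.58×10^-8)(188)/(2.110e-04) = 0.02299 Ω
R = R₁ + R₂ = 0.1863 Ω
P = I²R = (145)² × 0.1863 = 3920 W

3920 W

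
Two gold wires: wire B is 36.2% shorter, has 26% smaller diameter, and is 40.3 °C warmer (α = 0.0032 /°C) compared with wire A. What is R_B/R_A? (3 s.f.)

1.32

R ∝ ρL/d² with ρ ∝ (1+αΔT), so R_B/R_A = (1 − 36.2/100) × (1 − 26/100)⁻² × (1 + 0.0032×40.3)
= 0.638 × 1.826 × 1.129 = 1.32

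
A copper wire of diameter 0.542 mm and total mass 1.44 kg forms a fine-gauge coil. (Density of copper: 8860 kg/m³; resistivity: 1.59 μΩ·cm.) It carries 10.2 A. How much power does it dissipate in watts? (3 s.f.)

ρ = 1.59 μΩ·cm = 1.59×10^-8 Ω·m
A = π(d/2)² = π(2.7100e-04 m)² = 2.3072e-07 m²
L = m/(density·A) = 1.44/(8860×2.3072e-07) = 704.4 m
R = ρL/A = (1.59×10^-8)(704.4)/(2.3072e-07) = 48.55 Ω
P = I²R = (10.2)² × 48.55 = 5050 W

5050 W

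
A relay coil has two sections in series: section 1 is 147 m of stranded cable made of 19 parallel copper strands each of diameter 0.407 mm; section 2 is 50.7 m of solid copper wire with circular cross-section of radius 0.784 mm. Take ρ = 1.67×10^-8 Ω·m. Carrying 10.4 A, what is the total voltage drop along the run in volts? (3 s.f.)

14.9 V

Section 1: A_strand = π(2.0350e-04)² = 1.301e-07 m²; R₁ = ρL/(N·A_s) = (1.67×10^-8)(147)/(19×1.301e-07) = 0.9931 Ω
Section 2: A = πr² = π(7.8400e-04 m)² = 1.931e-06 m²
R₂ = (1.67×10^-8)(50.7)/(1.931e-06) = 0.4385 Ω
R = R₁ + R₂ = 1.432 Ω
V = IR = 10.4 × 1.432 = 14.9 V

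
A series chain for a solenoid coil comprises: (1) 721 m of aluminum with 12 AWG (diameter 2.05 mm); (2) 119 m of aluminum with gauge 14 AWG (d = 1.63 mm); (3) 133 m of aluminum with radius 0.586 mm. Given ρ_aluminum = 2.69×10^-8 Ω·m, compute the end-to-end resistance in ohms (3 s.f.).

Seg 1: A = π(2.05/2 mm)² = π(1.0250e-03 m)² = 3.301e-06 m²
R_1 = (2.69×10^-8)(721)/(3.301e-06) = 5.876 Ω
Seg 2: A = π(1.63/2 mm)² = π(8.1500e-04 m)² = 2.087e-06 m²
R_2 = (2.69×10^-8)(119)/(2.087e-06) = 1.534 Ω
Seg 3: A = πr² = π(5.8600e-04 m)² = 1.079e-06 m²
R_3 = (2.69×10^-8)(133)/(1.079e-06) = 3.316 Ω
R_total = R_1 + R_2 + R_3 = 10.7 Ω

10.7 Ω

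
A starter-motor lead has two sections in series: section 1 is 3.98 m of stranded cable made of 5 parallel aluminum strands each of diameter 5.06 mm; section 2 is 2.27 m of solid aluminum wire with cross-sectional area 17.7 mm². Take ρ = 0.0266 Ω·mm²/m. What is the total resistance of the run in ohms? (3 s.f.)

ρ = 0.0266 Ω·mm²/m = 2.66×10^-8 Ω·m
Section 1: A_strand = π(2.5300e-03)² = 2.011e-05 m²; R₁ = ρL/(N·A_s) = (2.66×10^-8)(3.98)/(5×2.011e-05) = 0.001053 Ω
Section 2: A = 17.7 mm² = 1.770e-05 m²
R₂ = (2.66×10^-8)(2.27)/(1.770e-05) = 0.003411 Ω
R = R₁ + R₂ = 0.00446 Ω

0.00446 Ω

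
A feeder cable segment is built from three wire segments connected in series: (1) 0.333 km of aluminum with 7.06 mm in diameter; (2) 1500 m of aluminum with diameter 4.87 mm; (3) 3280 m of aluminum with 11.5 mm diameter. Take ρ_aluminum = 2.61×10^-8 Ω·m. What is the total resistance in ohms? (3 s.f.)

Seg 1: A = π(d/2)² = π(3.5300e-03 m)² = 3.915e-05 m²
R_1 = (2.61×10^-8)(333)/(3.915e-05) = 0.222 Ω
Seg 2: A = π(d/2)² = π(2.4350e-03 m)² = 1.863e-05 m²
R_2 = (2.61×10^-8)(1500)/(1.863e-05) = 2.102 Ω
Seg 3: A = π(d/2)² = π(5.7500e-03 m)² = 1.039e-04 m²
R_3 = (2.61×10^-8)(3280)/(1.039e-04) = 0.8242 Ω
R_total = R_1 + R_2 + R_3 = 3.15 Ω

3.15 Ω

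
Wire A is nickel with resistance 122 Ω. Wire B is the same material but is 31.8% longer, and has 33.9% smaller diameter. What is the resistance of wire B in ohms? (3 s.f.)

R ∝ L/d², so R_B/R_A = (1 + 31.8/100) × (1 − 33.9/100)⁻²
= 1.318 × 2.289 = 3.017
R_B = 3.017 × 122 = 368 Ω

368 Ω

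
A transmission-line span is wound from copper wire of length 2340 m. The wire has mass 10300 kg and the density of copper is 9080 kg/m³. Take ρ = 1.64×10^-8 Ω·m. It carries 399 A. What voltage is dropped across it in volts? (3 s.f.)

A = m/(density·L) = 10300/(9080×2340) = 4.8477e-04 m²
R = ρL/A = (1.64×10^-8)(2340)/(4.8477e-04) = 0.07916 Ω
V = IR = 399 × 0.07916 = 31.6 V

31.6 V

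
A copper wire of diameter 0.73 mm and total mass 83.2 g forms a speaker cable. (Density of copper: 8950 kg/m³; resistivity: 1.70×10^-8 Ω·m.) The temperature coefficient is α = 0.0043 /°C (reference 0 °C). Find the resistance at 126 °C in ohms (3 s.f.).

1.39 Ω

A = π(d/2)² = π(3.6500e-04 m)² = 4.1854e-07 m²
L = m/(density·A) = 0.0832/(8950×4.1854e-07) = 22.21 m
R = ρL/A = (1.70×10^-8)(22.21)/(4.1854e-07) = 0.9021 Ω
R(126 °C) = 0.9021 × (1 + 0.0043×126) = 1.39 Ω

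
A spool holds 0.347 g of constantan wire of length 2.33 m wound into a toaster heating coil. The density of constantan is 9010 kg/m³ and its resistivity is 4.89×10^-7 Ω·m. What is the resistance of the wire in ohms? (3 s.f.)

68.9 Ω

A = m/(density·L) = 3.470×10^-4/(9010×2.33) = 1.6529e-08 m²
R = ρL/A = (4.89×10^-7)(2.33)/(1.6529e-08) = 68.9 Ω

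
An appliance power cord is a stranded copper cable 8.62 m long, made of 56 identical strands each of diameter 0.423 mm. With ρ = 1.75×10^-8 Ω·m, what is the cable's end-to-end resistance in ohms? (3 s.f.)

A_strand = π(2.1150e-04 m)² = 1.405e-07 m²
R_strand = ρL/A = (1.75×10^-8)(8.62)/(1.405e-07) = 1.073 Ω
R_total = R_strand/N = 1.073/56 = 0.0192 Ω

0.0192 Ω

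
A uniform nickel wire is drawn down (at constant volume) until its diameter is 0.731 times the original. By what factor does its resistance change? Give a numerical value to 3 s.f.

3.50

Volume constant ⇒ L' = L/r² with r = 0.731. R' = ρL'/A' = ρ(L/r²)/(πr²d₀²/4) = R/r⁴.
Factor = 3.50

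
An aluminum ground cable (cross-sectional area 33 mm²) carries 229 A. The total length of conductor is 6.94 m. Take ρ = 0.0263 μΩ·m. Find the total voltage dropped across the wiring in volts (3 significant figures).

ρ = 0.0263 μΩ·m = 2.63×10^-8 Ω·m
A = 33 mm² = 3.300e-05 m²
R = ρL/A = (2.63×10^-8)(6.94)/(3.300e-05) = 0.005531 Ω
V = IR = 229 × 0.005531 = 1.27 V

1.27 V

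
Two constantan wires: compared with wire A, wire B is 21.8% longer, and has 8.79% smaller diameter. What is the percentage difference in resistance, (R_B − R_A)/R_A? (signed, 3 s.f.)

46.4%

R ∝ L/d², so R_B/R_A = (1 + 21.8/100) × (1 − 8.79/100)⁻²
= 1.218 × 1.202 = 1.464
(R_B − R_A)/R_A = 1.464 − 1 = 46.4%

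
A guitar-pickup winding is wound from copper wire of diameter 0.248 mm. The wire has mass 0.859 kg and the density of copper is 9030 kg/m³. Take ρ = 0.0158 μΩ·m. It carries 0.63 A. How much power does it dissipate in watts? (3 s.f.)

ρ = 0.0158 μΩ·m = 1.58×10^-8 Ω·m
A = π(d/2)² = π(1.2400e-04 m)² = 4.8305e-08 m²
L = m/(density·A) = 0.859/(9030×4.8305e-08) = 1969 m
R = ρL/A = (1.58×10^-8)(1969)/(4.8305e-08) = 644.1 Ω
P = I²R = (0.63)² × 644.1 = 256 W

256 W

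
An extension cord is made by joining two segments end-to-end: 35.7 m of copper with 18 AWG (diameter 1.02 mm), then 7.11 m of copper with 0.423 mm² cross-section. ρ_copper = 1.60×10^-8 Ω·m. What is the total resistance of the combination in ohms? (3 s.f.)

0.968 Ω

Segment 1: A = π(1.02/2 mm)² = π(5.1000e-04 m)² = 8.171e-07 m²
R₁ = ρL/A = (1.60×10^-8)(35.7)/(8.171e-07) = 0.699 Ω
Segment 2: A = 0.423 mm² = 4.230e-07 m²
R₂ = (1.60×10^-8)(7.11)/(4.230e-07) = 0.2689 Ω
R = R₁ + R₂ = 0.968 Ω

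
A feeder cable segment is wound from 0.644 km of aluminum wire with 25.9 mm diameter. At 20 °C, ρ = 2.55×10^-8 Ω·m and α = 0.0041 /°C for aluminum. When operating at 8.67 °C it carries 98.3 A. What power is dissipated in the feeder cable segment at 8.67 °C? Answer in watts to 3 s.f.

287 W

A = π(d/2)² = π(1.2950e-02 m)² = 5.269e-04 m²
R₍20₎ = ρL/A = (2.55×10^-8)(644)/(5.269e-04) = 0.03117 Ω
R₍8.67₎ = R₍20₎(1 + αΔT) = 0.03117 × (1 + 0.0041×-11.3) = 0.02972 Ω
P = I²R = (98.3)² × 0.02972 = 287 W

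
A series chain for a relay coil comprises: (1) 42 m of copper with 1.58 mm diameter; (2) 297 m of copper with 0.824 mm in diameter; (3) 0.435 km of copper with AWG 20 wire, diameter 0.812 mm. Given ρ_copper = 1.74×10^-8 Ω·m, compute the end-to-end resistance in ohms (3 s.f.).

24.7 Ω

Seg 1: A = π(d/2)² = π(7.9000e-04 m)² = 1.961e-06 m²
R_1 = (1.74×10^-8)(42)/(1.961e-06) = 0.3727 Ω
Seg 2: A = π(d/2)² = π(4.1200e-04 m)² = 5.333e-07 m²
R_2 = (1.74×10^-8)(297)/(5.333e-07) = 9.691 Ω
Seg 3: A = π(0.812/2 mm)² = π(4.0600e-04 m)² = 5.178e-07 m²
R_3 = (1.74×10^-8)(435)/(5.178e-07) = 14.62 Ω
R_total = R_1 + R_2 + R_3 = 24.7 Ω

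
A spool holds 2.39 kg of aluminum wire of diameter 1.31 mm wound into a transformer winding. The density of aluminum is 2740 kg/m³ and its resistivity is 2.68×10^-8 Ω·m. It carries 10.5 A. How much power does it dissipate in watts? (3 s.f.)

1420 W

A = π(d/2)² = π(6.5500e-04 m)² = 1.3478e-06 m²
L = m/(density·A) = 2.39/(2740×1.3478e-06) = 647.2 m
R = ρL/A = (2.68×10^-8)(647.2)/(1.3478e-06) = 12.87 Ω
P = I²R = (10.5)² × 12.87 = 1420 W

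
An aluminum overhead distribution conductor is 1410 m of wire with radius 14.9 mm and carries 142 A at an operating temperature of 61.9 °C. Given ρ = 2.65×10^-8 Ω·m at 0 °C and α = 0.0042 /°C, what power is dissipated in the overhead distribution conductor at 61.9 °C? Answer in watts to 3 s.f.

1360 W

A = πr² = π(1.4900e-02 m)² = 6.975e-04 m²
R₍0₎ = ρL/A = (2.65×10^-8)(1410)/(6.975e-04) = 0.05357 Ω
R₍61.9₎ = R₍0₎(1 + αΔT) = 0.05357 × (1 + 0.0042×61.9) = 0.0675 Ω
P = I²R = (142)² × 0.0675 = 1360 W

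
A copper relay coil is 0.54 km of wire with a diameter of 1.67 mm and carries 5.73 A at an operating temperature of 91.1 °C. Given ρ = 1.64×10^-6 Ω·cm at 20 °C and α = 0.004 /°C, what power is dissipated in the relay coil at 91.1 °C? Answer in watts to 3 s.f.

170 W

ρ = 1.64×10^-6 Ω·cm = 1.64×10^-8 Ω·m
A = π(d/2)² = π(8.3500e-04 m)² = 2.190e-06 m²
R₍20₎ = ρL/A = (1.64×10^-8)(540)/(2.190e-06) = 4.043 Ω
R₍91.1₎ = R₍20₎(1 + αΔT) = 4.043 × (1 + 0.004×71.1) = 5.193 Ω
P = I²R = (5.73)² × 5.193 = 170 W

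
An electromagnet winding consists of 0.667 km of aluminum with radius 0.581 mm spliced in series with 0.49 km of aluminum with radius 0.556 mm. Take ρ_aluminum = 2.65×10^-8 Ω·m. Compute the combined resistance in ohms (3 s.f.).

30.0 Ω

Segment 1: A = πr² = π(5.8100e-04 m)² = 1.060e-06 m²
R₁ = ρL/A = (2.65×10^-8)(667)/(1.060e-06) = 16.67 Ω
Segment 2: A = πr² = π(5.5600e-04 m)² = 9.712e-07 m²
R₂ = (2.65×10^-8)(490)/(9.712e-07) = 13.37 Ω
R = R₁ + R₂ = 30.0 Ω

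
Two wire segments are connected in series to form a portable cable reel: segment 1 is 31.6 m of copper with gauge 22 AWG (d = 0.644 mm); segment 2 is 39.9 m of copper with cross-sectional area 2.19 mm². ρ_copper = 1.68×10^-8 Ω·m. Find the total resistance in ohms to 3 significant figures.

1.94 Ω

Segment 1: A = π(0.644/2 mm)² = π(3.2200e-04 m)² = 3.257e-07 m²
R₁ = ρL/A = (1.68×10^-8)(31.6)/(3.257e-07) = 1.63 Ω
Segment 2: A = 2.19 mm² = 2.190e-06 m²
R₂ = (1.68×10^-8)(39.9)/(2.190e-06) = 0.3061 Ω
R = R₁ + R₂ = 1.94 Ω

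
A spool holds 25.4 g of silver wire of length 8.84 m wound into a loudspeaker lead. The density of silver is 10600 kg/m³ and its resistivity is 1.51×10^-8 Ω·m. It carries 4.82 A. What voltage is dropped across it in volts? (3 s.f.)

A = m/(density·L) = 0.0254/(10600×8.84) = 2.7107e-07 m²
R = ρL/A = (1.51×10^-8)(8.84)/(2.7107e-07) = 0.4924 Ω
V = IR = 4.82 × 0.4924 = 2.37 V

2.37 V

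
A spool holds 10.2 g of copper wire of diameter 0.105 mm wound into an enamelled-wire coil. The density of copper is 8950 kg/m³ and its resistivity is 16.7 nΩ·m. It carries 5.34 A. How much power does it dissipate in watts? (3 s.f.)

7240 W

ρ = 16.7 nΩ·m = 1.67×10^-8 Ω·m
A = π(d/2)² = π(5.2500e-05 m)² = 8.6590e-09 m²
L = m/(density·A) = 0.0102/(8950×8.6590e-09) = 131.6 m
R = ρL/A = (1.67×10^-8)(131.6)/(8.6590e-09) = 253.8 Ω
P = I²R = (5.34)² × 253.8 = 7240 W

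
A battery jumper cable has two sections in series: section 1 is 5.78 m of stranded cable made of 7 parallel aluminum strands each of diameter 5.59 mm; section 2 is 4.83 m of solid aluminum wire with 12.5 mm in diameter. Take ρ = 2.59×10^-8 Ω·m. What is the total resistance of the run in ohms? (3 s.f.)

Section 1: A_strand = π(2.7950e-03)² = 2.454e-05 m²; R₁ = ρL/(N·A_s) = (2.59×10^-8)(5.78)/(7×2.454e-05) = 8.714×10^-4 Ω
Section 2: A = π(d/2)² = π(6.2500e-03 m)² = 1.227e-04 m²
R₂ = (2.59×10^-8)(4.83)/(1.227e-04) = 0.001019 Ω
R = R₁ + R₂ = 0.00189 Ω

0.00189 Ω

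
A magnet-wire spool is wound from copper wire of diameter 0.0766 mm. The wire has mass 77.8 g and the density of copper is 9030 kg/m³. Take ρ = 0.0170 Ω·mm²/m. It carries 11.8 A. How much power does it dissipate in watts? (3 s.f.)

9.60×10^5 W

ρ = 0.0170 Ω·mm²/m = 1.70×10^-8 Ω·m
A = π(d/2)² = π(3.8300e-05 m)² = 4.6084e-09 m²
L = m/(density·A) = 0.0778/(9030×4.6084e-09) = 1870 m
R = ρL/A = (1.70×10^-8)(1870)/(4.6084e-09) = 6897 Ω
P = I²R = (11.8)² × 6897 = 9.60×10^5 W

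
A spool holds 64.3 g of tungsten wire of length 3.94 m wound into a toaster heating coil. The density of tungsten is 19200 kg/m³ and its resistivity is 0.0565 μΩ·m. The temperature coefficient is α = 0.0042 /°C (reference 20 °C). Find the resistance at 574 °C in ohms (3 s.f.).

ρ = 0.0565 μΩ·m = 5.65×10^-8 Ω·m
A = m/(density·L) = 0.0643/(19200×3.94) = 8.4999e-07 m²
R = ρL/A = (5.65×10^-8)(3.94)/(8.4999e-07) = 0.2619 Ω
R(574 °C) = 0.2619 × (1 + 0.0042×554) = 0.871 Ω

0.871 Ω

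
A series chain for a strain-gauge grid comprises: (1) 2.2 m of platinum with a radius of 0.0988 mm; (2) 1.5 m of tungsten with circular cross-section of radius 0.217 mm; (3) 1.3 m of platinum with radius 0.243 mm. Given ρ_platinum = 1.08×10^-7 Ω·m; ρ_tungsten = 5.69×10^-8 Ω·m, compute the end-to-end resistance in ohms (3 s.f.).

9.08 Ω

Seg 1: A = πr² = π(9.8800e-05 m)² = 3.067e-08 m²
R_1 = (1.08×10^-7)(2.2)/(3.067e-08) = 7.748 Ω
Seg 2: A = πr² = π(2.1700e-04 m)² = 1.479e-07 m²
R_2 = (5.69×10^-8)(1.5)/(1.479e-07) = 0.5769 Ω
Seg 3: A = πr² = π(2.4300e-04 m)² = 1.855e-07 m²
R_3 = (1.08×10^-7)(1.3)/(1.855e-07) = 0.7568 Ω
R_total = R_1 + R_2 + R_3 = 9.08 Ω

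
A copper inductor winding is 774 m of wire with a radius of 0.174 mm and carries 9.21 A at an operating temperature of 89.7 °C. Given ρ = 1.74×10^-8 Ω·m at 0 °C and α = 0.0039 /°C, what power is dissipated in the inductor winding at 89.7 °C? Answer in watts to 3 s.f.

A = πr² = π(1.7400e-04 m)² = 9.511e-08 m²
R₍0₎ = ρL/A = (1.74×10^-8)(774)/(9.511e-08) = 141.6 Ω
R₍89.7₎ = R₍0₎(1 + αΔT) = 141.6 × (1 + 0.0039×89.7) = 191.1 Ω
P = I²R = (9.21)² × 191.1 = 16200 W

16200 W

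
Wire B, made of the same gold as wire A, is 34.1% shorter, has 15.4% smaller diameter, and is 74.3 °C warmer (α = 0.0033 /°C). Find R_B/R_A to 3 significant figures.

R ∝ ρL/d² with ρ ∝ (1+αΔT), so R_B/R_A = (1 − 34.1/100) × (1 − 15.4/100)⁻² × (1 + 0.0033×74.3)
= 0.659 × 1.397 × 1.245 = 1.15

1.15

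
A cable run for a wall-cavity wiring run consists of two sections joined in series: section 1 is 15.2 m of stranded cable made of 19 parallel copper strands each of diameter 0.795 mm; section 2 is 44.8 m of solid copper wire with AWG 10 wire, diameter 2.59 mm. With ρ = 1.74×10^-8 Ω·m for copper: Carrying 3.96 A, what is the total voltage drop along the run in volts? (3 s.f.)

Section 1: A_strand = π(3.9750e-04)² = 4.964e-07 m²; R₁ = ρL/(N·A_s) = (1.74×10^-8)(15.2)/(19×4.964e-07) = 0.02804 Ω
Section 2: A = π(2.59/2 mm)² = π(1.2950e-03 m)² = 5.269e-06 m²
R₂ = (1.74×10^-8)(44.8)/(5.269e-06) = 0.148 Ω
R = R₁ + R₂ = 0.176 Ω
V = IR = 3.96 × 0.176 = 0.697 V

0.697 V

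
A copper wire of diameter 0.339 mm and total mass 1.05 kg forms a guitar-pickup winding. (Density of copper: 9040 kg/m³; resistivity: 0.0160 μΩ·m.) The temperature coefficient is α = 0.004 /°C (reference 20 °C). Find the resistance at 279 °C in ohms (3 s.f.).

464 Ω

ρ = 0.0160 μΩ·m = 1.60×10^-8 Ω·m
A = π(d/2)² = π(1.6950e-04 m)² = 9.0259e-08 m²
L = m/(density·A) = 1.05/(9040×9.0259e-08) = 1287 m
R = ρL/A = (1.60×10^-8)(1287)/(9.0259e-08) = 228.1 Ω
R(279 °C) = 228.1 × (1 + 0.004×259) = 464 Ω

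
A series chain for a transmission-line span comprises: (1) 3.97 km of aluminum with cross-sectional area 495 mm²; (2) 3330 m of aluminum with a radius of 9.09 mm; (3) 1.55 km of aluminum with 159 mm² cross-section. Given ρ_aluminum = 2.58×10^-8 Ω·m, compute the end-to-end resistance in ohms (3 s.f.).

Seg 1: A = 495 mm² = 4.950e-04 m²
R_1 = (2.58×10^-8)(3970)/(4.950e-04) = 0.2069 Ω
Seg 2: A = πr² = π(9.0900e-03 m)² = 2.596e-04 m²
R_2 = (2.58×10^-8)(3330)/(2.596e-04) = 0.331 Ω
Seg 3: A = 159 mm² = 1.590e-04 m²
R_3 = (2.58×10^-8)(1550)/(1.590e-04) = 0.2515 Ω
R_total = R_1 + R_2 + R_3 = 0.789 Ω

0.789 Ω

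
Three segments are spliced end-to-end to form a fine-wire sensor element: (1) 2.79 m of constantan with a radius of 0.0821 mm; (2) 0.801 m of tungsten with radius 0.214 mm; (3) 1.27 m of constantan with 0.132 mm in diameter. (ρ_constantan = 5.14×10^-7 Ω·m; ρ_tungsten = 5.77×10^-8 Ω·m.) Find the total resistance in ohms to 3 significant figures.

116 Ω

Seg 1: A = πr² = π(8.2100e-05 m)² = 2.118e-08 m²
R_1 = (5.14×10^-7)(2.79)/(2.118e-08) = 67.72 Ω
Seg 2: A = πr² = π(2.1400e-04 m)² = 1.439e-07 m²
R_2 = (5.77×10^-8)(0.801)/(1.439e-07) = 0.3212 Ω
Seg 3: A = π(d/2)² = π(6.6000e-05 m)² = 1.368e-08 m²
R_3 = (5.14×10^-7)(1.27)/(1.368e-08) = 47.7 Ω
R_total = R_1 + R_2 + R_3 = 116 Ω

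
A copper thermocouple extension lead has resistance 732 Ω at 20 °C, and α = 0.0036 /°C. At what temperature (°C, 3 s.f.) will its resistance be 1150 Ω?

179 °C

R = R₀(1 + α(T − T₀)) ⇒ T = T₀ + (R/R₀ − 1)/α
T = 20 + (1150/732 − 1)/0.0036 = 20 + (0.571)/0.0036 = 179 °C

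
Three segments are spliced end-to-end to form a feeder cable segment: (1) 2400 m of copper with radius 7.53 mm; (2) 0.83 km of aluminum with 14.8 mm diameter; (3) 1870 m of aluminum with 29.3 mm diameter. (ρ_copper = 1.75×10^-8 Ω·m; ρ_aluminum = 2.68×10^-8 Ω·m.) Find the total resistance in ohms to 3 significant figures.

0.439 Ω

Seg 1: A = πr² = π(7.5300e-03 m)² = 1.781e-04 m²
R_1 = (1.75×10^-8)(2400)/(1.781e-04) = 0.2358 Ω
Seg 2: A = π(d/2)² = π(7.4000e-03 m)² = 1.720e-04 m²
R_2 = (2.68×10^-8)(830)/(1.720e-04) = 0.1293 Ω
Seg 3: A = π(d/2)² = π(1.4650e-02 m)² = 6.743e-04 m²
R_3 = (2.68×10^-8)(1870)/(6.743e-04) = 0.07433 Ω
R_total = R_1 + R_2 + R_3 = 0.439 Ω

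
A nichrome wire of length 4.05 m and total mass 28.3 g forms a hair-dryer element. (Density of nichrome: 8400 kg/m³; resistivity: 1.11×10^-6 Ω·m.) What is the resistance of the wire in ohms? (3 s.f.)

A = m/(density·L) = 0.0283/(8400×4.05) = 8.3186e-07 m²
R = ρL/A = (1.11×10^-6)(4.05)/(8.3186e-07) = 5.40 Ω

5.40 Ω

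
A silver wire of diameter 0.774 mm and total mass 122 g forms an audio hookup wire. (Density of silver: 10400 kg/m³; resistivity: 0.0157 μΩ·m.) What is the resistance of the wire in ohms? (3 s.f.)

0.832 Ω

ρ = 0.0157 μΩ·m = 1.57×10^-8 Ω·m
A = π(d/2)² = π(3.8700e-04 m)² = 4.7051e-07 m²
L = m/(density·A) = 0.122/(10400×4.7051e-07) = 24.93 m
R = ρL/A = (1.57×10^-8)(24.93)/(4.7051e-07) = 0.832 Ω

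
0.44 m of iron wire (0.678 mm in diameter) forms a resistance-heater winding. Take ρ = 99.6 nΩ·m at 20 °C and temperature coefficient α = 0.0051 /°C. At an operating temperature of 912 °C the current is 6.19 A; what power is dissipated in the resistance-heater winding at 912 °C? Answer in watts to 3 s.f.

ρ = 99.6 nΩ·m = 9.96×10^-8 Ω·m
A = π(d/2)² = π(3.3900e-04 m)² = 3.610e-07 m²
R₍20₎ = ρL/A = (9.96×10^-8)(0.44)/(3.610e-07) = 0.1214 Ω
R₍912₎ = R₍20₎(1 + αΔT) = 0.1214 × (1 + 0.0051×892) = 0.6736 Ω
P = I²R = (6.19)² × 0.6736 = 25.8 W

25.8 W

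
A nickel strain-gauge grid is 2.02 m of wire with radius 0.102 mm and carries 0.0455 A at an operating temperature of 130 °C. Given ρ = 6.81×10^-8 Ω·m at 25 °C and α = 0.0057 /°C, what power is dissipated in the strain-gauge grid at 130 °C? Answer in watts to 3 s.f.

A = πr² = π(1.0200e-04 m)² = 3.269e-08 m²
R₍25₎ = ρL/A = (6.81×10^-8)(2.02)/(3.269e-08) = 4.209 Ω
R₍130₎ = R₍25₎(1 + αΔT) = 4.209 × (1 + 0.0057×105) = 6.728 Ω
P = I²R = (0.0455)² × 6.728 = 0.0139 W

0.0139 W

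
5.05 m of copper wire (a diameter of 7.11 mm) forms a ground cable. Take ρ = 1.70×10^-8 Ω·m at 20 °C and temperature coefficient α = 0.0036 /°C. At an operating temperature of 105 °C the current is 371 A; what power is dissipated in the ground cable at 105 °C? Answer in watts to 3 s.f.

389 W

A = π(d/2)² = π(3.5550e-03 m)² = 3.970e-05 m²
R₍20₎ = ρL/A = (1.70×10^-8)(5.05)/(3.970e-05) = 0.002162 Ω
R₍105₎ = R₍20₎(1 + αΔT) = 0.002162 × (1 + 0.0036×85) = 0.002824 Ω
P = I²R = (371)² × 0.002824 = 389 W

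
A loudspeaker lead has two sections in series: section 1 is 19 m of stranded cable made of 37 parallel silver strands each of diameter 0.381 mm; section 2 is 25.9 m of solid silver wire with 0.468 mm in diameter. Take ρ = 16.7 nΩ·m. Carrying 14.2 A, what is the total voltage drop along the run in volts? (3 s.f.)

36.8 V

ρ = 16.7 nΩ·m = 1.67×10^-8 Ω·m
Section 1: A_strand = π(1.9050e-04)² = 1.140e-07 m²; R₁ = ρL/(N·A_s) = (1.67×10^-8)(19)/(37×1.140e-07) = 0.07522 Ω
Section 2: A = π(d/2)² = π(2.3400e-04 m)² = 1.720e-07 m²
R₂ = (1.67×10^-8)(25.9)/(1.720e-07) = 2.514 Ω
R = R₁ + R₂ = 2.59 Ω
V = IR = 14.2 × 2.59 = 36.8 V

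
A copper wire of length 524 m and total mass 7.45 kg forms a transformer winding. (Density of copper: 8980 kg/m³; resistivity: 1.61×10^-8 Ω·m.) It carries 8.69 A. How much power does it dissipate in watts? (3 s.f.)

A = m/(density·L) = 7.45/(8980×524) = 1.5832e-06 m²
R = ρL/A = (1.61×10^-8)(524)/(1.5832e-06) = 5.329 Ω
P = I²R = (8.69)² × 5.329 = 402 W

402 W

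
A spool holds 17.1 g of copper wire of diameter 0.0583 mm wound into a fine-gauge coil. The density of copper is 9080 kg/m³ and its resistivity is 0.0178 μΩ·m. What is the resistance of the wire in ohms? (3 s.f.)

ρ = 0.0178 μΩ·m = 1.78×10^-8 Ω·m
A = π(d/2)² = π(2.9150e-05 m)² = 2.6695e-09 m²
L = m/(density·A) = 0.0171/(9080×2.6695e-09) = 705.5 m
R = ρL/A = (1.78×10^-8)(705.5)/(2.6695e-09) = 4700 Ω

4700 Ω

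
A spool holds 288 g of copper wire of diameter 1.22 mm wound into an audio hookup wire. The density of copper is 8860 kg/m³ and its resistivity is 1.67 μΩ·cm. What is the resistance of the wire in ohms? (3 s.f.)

ρ = 1.67 μΩ·cm = 1.67×10^-8 Ω·m
A = π(d/2)² = π(6.1000e-04 m)² = 1.1690e-06 m²
L = m/(density·A) = 0.288/(8860×1.1690e-06) = 27.81 m
R = ρL/A = (1.67×10^-8)(27.81)/(1.1690e-06) = 0.397 Ω

0.397 Ω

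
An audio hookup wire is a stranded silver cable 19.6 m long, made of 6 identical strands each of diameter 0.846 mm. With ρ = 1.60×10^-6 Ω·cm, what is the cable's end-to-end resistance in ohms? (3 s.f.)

ρ = 1.60×10^-6 Ω·cm = 1.60×10^-8 Ω·m
A_strand = π(4.2300e-04 m)² = 5.621e-07 m²
R_strand = ρL/A = (1.60×10^-8)(19.6)/(5.621e-07) = 0.5579 Ω
R_total = R_strand/N = 0.5579/6 = 0.0930 Ω

0.0930 Ω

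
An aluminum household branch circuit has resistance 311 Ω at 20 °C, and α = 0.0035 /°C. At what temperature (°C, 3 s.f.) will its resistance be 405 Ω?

106 °C

R = R₀(1 + α(T − T₀)) ⇒ T = T₀ + (R/R₀ − 1)/α
T = 20 + (405/311 − 1)/0.0035 = 20 + (0.3023)/0.0035 = 106 °C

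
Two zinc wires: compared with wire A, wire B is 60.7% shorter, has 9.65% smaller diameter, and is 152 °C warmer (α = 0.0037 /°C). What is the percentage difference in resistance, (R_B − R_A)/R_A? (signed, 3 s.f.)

-24.8%

R ∝ ρL/d² with ρ ∝ (1+αΔT), so R_B/R_A = (1 − 60.7/100) × (1 − 9.65/100)⁻² × (1 + 0.0037×152)
= 0.393 × 1.225 × 1.562 = 0.7522
(R_B − R_A)/R_A = 0.7522 − 1 = -24.8%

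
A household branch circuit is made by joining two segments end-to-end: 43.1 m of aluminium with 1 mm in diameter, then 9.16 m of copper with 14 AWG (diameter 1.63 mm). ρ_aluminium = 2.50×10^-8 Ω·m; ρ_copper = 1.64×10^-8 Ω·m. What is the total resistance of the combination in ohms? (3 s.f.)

1.44 Ω

Segment 1: A = π(d/2)² = π(5.0000e-04 m)² = 7.854e-07 m²
R₁ = ρL/A = (2.50×10^-8)(43.1)/(7.854e-07) = 1.372 Ω
Segment 2: A = π(1.63/2 mm)² = π(8.1500e-04 m)² = 2.087e-06 m²
R₂ = (1.64×10^-8)(9.16)/(2.087e-06) = 0.07199 Ω
R = R₁ + R₂ = 1.44 Ω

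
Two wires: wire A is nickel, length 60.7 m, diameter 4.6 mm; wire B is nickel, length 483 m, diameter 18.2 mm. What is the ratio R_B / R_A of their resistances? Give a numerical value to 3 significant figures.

0.508

R ∝ ρL/d², so R_B/R_A = (L_B/L_A) × (d_A/d_B)²
= (483/60.7) × (4.6/18.2)² = 0.508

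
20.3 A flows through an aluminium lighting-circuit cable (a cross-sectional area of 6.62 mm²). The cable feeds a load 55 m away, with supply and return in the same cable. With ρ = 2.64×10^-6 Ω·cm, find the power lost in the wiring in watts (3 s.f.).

ρ = 2.64×10^-6 Ω·cm = 2.64×10^-8 Ω·m
A = 6.62 mm² = 6.620e-06 m²
Total conductor length (both ways) L = 2 × 55 = 110 m
R = ρL/A = (2.64×10^-8)(110)/(6.620e-06) = 0.4387 Ω
P = I²R = (20.3)² × 0.4387 = 181 W

181 W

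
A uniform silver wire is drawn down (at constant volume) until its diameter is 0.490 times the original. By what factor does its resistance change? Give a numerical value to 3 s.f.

Volume constant ⇒ L' = L/r² with r = 0.49. R' = ρL'/A' = ρ(L/r²)/(πr²d₀²/4) = R/r⁴.
Factor = 17.3

17.3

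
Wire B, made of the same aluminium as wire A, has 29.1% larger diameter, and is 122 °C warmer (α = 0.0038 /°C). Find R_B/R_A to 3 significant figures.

0.878

R ∝ ρL/d² with ρ ∝ (1+αΔT), so R_B/R_A = (1 + 29.1/100)⁻² × (1 + 0.0038×122)
= 0.6 × 1.464 = 0.878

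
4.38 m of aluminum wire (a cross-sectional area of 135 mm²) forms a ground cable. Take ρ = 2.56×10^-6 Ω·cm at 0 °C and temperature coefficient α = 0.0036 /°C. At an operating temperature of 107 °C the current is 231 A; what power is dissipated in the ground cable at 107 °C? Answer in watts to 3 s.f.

61.4 W

ρ = 2.56×10^-6 Ω·cm = 2.56×10^-8 Ω·m
A = 135 mm² = 1.350e-04 m²
R₍0₎ = ρL/A = (2.56×10^-8)(4.38)/(1.350e-04) = 8.306×10^-4 Ω
R₍107₎ = R₍0₎(1 + αΔT) = 8.306×10^-4 × (1 + 0.0036×107) = 0.001151 Ω
P = I²R = (231)² × 0.001151 = 61.4 W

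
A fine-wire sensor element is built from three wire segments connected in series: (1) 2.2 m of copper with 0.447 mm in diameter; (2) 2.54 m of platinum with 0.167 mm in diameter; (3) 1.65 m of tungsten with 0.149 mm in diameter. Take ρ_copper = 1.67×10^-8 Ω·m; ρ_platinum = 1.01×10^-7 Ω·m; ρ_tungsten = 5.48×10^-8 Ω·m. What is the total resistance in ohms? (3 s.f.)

17.1 Ω

Seg 1: A = π(d/2)² = π(2.2350e-04 m)² = 1.569e-07 m²
R_1 = (1.67×10^-8)(2.2)/(1.569e-07) = 0.2341 Ω
Seg 2: A = π(d/2)² = π(8.3500e-05 m)² = 2.190e-08 m²
R_2 = (1.01×10^-7)(2.54)/(2.190e-08) = 11.71 Ω
Seg 3: A = π(d/2)² = π(7.4500e-05 m)² = 1.744e-08 m²
R_3 = (5.48×10^-8)(1.65)/(1.744e-08) = 5.186 Ω
R_total = R_1 + R_2 + R_3 = 17.1 Ω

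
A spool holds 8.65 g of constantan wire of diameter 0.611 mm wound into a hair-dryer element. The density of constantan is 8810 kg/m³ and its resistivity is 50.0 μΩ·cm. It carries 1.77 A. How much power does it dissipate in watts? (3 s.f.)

ρ = 50.0 μΩ·cm = 5.00×10^-7 Ω·m
A = π(d/2)² = π(3.0550e-04 m)² = 2.9321e-07 m²
L = m/(density·A) = 0.00865/(8810×2.9321e-07) = 3.349 m
R = ρL/A = (5.00×10^-7)(3.349)/(2.9321e-07) = 5.71 Ω
P = I²R = (1.77)² × 5.71 = 17.9 W

17.9 W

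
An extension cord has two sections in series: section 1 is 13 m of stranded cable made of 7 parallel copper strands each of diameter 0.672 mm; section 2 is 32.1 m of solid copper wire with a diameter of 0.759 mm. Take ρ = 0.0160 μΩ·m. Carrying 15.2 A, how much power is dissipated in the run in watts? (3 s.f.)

282 W

ρ = 0.0160 μΩ·m = 1.60×10^-8 Ω·m
Section 1: A_strand = π(3.3600e-04)² = 3.547e-07 m²; R₁ = ρL/(N·A_s) = (1.60×10^-8)(13)/(7×3.547e-07) = 0.08378 Ω
Section 2: A = π(d/2)² = π(3.7950e-04 m)² = 4.525e-07 m²
R₂ = (1.60×10^-8)(32.1)/(4.525e-07) = 1.135 Ω
R = R₁ + R₂ = 1.219 Ω
P = I²R = (15.2)² × 1.219 = 282 W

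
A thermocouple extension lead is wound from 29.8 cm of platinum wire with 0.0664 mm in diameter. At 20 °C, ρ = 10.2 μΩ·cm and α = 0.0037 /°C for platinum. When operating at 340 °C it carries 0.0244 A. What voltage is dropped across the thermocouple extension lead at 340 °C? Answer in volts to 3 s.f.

0.468 V

ρ = 10.2 μΩ·cm = 1.02×10^-7 Ω·m
A = π(d/2)² = π(3.3200e-05 m)² = 3.463e-09 m²
R₍20₎ = ρL/A = (1.02×10^-7)(0.298)/(3.463e-09) = 8.778 Ω
R₍340₎ = R₍20₎(1 + αΔT) = 8.778 × (1 + 0.0037×320) = 19.17 Ω
V = IR = 0.0244 × 19.17 = 0.468 V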